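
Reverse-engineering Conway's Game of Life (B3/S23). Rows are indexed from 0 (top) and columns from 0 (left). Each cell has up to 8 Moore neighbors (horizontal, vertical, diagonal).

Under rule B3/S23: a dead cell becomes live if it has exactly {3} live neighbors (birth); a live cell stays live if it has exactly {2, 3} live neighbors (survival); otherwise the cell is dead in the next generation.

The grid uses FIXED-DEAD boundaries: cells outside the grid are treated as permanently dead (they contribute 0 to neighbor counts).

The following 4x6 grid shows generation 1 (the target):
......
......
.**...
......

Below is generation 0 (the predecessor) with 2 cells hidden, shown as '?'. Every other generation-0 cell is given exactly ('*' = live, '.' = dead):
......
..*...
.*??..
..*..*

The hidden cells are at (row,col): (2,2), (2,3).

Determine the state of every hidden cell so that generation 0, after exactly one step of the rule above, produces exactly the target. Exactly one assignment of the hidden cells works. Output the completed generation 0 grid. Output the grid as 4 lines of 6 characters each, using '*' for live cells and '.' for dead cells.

Answer: ......
..*...
.*....
..*..*

Derivation:
Hidden generation-0 cells (in order): (2,2), (2,3).
A hidden cell only influences target cells in its own 3x3 neighborhood. Try each of the 2^2 = 4 assignments, step the completed generation 0 forward once under B3/S23, and compare with the target:
  (2,2)=. (2,3)=. -> step reproduces the target at every cell -> ACCEPT
  (2,2)=. (2,3)=* -> step gives (1,2)='*' but target has '.' -> reject
  (2,2)=* (2,3)=. -> step gives (1,1)='*' but target has '.' -> reject
  (2,2)=* (2,3)=* -> step gives (1,1)='*' but target has '.' -> reject
Unique solution: (2,2)=dead, (2,3)=dead.
Check: live-neighbor counts of every cell in the completed generation 0:
011100
121100
123211
121110
Applying B3/S23 to generation 0 with these counts gives:
......
......
.**...
......
which matches the target exactly.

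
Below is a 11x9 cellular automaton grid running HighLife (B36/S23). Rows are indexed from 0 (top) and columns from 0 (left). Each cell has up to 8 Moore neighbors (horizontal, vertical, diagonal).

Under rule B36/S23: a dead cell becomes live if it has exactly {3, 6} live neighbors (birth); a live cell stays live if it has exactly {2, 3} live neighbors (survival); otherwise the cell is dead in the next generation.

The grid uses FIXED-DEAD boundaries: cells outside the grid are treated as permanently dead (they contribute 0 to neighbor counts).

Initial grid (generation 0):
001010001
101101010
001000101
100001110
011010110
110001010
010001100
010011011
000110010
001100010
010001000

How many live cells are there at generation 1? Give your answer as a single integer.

Simulating step by step:
Generation 0 (given above): 40 live cells
Generation 1: 36 live cells
011010000
001011111
001110001
001100001
001010001
100010110
011000001
001100011
000001010
001100100
001000000
Population at generation 1: 36

Answer: 36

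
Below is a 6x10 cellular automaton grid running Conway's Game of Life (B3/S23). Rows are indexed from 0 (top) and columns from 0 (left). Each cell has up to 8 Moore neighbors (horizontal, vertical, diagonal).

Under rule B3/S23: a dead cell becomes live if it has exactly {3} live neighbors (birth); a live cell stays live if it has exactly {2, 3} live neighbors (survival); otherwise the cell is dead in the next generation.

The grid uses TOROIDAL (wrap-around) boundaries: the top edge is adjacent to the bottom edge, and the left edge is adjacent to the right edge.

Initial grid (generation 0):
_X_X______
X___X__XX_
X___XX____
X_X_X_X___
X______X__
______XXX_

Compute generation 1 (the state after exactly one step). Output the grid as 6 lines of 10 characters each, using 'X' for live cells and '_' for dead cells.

Answer: ______X__X
XX_XXX___X
X___X_XX__
X__XX_X__X
_X___X__XX
______XXX_

Derivation:
Simulating step by step:
Generation 0 (given above): 18 live cells
Generation 1: 24 live cells
(generation 1 grid is the final answer)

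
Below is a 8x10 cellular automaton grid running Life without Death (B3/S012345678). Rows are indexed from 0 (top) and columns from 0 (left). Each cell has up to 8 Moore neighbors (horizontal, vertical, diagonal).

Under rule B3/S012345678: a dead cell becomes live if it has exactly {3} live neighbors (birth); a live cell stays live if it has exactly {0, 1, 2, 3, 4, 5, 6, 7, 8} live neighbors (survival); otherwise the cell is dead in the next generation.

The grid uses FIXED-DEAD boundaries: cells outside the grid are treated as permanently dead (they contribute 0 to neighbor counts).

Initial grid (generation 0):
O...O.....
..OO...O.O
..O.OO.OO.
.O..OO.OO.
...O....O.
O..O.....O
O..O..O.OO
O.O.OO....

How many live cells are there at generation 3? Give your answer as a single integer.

Answer: 60

Derivation:
Simulating step by step:
Generation 0 (given above): 30 live cells
Generation 1: 48 live cells
O..OO.....
.OOO.OOO.O
.OO.OO.OOO
.OO.OO.OOO
..OO...OOO
O.OOO..O.O
O.OO.OO.OO
OOOOOO....
Generation 2: 57 live cells
OO.OOOO...
OOOO.OOO.O
OOO.OO.OOO
.OO.OO.OOO
..OO.O.OOO
O.OOOO.O.O
O.OO.OOOOO
OOOOOOO...
Generation 3: 60 live cells
OO.OOOOO..
OOOO.OOO.O
OOO.OO.OOO
OOO.OO.OOO
..OO.O.OOO
O.OOOO.O.O
O.OO.OOOOO
OOOOOOO.O.
Population at generation 3: 60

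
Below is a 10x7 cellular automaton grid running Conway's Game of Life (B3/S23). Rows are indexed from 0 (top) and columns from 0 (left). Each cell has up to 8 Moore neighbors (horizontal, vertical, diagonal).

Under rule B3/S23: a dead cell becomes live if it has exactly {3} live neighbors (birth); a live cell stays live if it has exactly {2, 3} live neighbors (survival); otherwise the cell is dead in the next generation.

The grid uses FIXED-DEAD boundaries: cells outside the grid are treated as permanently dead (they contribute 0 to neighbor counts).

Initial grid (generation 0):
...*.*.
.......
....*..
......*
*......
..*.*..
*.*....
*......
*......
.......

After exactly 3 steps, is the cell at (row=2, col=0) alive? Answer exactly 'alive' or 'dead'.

Simulating step by step:
Generation 0 (given above): 11 live cells
Generation 1: 4 live cells
.......
....*..
.......
.......
.......
...*...
...*...
*......
.......
.......
Generation 2: 0 live cells
.......
.......
.......
.......
.......
.......
.......
.......
.......
.......
Generation 3: 0 live cells
.......
.......
.......
.......
.......
.......
.......
.......
.......
.......

Cell (2,0) at generation 3: 0 -> dead

Answer: dead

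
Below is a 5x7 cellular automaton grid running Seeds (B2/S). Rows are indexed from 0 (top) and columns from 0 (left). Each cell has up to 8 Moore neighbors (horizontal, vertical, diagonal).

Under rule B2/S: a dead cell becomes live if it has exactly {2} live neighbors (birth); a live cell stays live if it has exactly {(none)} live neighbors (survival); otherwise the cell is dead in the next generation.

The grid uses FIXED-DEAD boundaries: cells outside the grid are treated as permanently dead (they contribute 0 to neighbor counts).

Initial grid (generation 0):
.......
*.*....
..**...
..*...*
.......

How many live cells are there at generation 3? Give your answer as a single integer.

Answer: 0

Derivation:
Simulating step by step:
Generation 0 (given above): 6 live cells
Generation 1: 2 live cells
.*.....
.......
.......
.*.....
.......
Generation 2: 0 live cells
.......
.......
.......
.......
.......
Generation 3: 0 live cells
.......
.......
.......
.......
.......
Population at generation 3: 0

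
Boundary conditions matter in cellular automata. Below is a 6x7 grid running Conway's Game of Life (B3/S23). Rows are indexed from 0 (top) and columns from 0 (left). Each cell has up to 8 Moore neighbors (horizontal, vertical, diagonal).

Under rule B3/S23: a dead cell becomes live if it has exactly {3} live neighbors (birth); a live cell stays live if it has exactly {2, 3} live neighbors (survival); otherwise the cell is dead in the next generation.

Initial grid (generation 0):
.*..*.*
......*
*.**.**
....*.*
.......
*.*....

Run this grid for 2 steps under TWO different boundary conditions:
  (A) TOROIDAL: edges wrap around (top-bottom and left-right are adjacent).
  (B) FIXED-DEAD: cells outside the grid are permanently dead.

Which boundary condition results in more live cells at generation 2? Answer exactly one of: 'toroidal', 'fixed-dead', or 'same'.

Answer: toroidal

Derivation:
Under TOROIDAL boundary, generation 2:
...****
.*....*
*.....*
*..****
.*....*
**....*
Population = 18

Under FIXED-DEAD boundary, generation 2:
..****.
..*...*
......*
...**..
.......
.......
Population = 9

Comparison: toroidal=18, fixed-dead=9 -> toroidal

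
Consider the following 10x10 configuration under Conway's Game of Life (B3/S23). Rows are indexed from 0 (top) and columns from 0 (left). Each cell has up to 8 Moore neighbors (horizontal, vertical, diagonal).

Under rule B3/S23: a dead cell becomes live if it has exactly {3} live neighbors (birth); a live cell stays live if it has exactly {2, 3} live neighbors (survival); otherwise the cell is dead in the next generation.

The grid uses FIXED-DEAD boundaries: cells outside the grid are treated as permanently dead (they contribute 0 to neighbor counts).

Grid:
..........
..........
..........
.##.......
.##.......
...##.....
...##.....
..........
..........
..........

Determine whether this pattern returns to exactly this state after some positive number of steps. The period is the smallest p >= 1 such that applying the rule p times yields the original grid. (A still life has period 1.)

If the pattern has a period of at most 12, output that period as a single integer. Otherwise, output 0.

Answer: 2

Derivation:
Simulating and comparing each generation to the original:
Gen 0 (original, given above): 8 live cells
Gen 1: 6 live cells, differs from original
Gen 2: 8 live cells, MATCHES original -> period = 2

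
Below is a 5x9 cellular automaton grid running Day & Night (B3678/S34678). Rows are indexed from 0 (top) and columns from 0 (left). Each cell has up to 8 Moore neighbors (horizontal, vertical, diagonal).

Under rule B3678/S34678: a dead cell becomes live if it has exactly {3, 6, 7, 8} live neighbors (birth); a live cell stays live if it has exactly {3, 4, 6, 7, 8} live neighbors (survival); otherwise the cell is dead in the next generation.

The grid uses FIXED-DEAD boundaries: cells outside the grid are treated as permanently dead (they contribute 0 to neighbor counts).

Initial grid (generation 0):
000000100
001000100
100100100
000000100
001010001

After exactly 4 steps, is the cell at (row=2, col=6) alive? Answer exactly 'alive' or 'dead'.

Answer: dead

Derivation:
Simulating step by step:
Generation 0 (given above): 10 live cells
Generation 1: 7 live cells
000000000
000001010
000001010
000101010
000000000
Generation 2: 3 live cells
000000000
000000000
000000101
000010000
000000000
Generation 3: 0 live cells
000000000
000000000
000000000
000000000
000000000
Generation 4: 0 live cells
000000000
000000000
000000000
000000000
000000000

Cell (2,6) at generation 4: 0 -> dead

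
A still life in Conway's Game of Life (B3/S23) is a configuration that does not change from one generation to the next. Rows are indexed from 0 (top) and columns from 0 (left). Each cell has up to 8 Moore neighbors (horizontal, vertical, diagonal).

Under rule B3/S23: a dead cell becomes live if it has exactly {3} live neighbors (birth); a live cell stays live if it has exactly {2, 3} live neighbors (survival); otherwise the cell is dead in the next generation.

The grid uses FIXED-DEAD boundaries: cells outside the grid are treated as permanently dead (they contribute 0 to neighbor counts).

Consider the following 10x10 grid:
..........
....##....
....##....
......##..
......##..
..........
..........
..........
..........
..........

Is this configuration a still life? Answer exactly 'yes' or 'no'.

Answer: no

Derivation:
Compute generation 1 and compare to generation 0 (given above):
Generation 1:
..........
....##....
....#.....
.......#..
......##..
..........
..........
..........
..........
..........
Cell (2,5) differs: gen0=1 vs gen1=0 -> NOT a still life.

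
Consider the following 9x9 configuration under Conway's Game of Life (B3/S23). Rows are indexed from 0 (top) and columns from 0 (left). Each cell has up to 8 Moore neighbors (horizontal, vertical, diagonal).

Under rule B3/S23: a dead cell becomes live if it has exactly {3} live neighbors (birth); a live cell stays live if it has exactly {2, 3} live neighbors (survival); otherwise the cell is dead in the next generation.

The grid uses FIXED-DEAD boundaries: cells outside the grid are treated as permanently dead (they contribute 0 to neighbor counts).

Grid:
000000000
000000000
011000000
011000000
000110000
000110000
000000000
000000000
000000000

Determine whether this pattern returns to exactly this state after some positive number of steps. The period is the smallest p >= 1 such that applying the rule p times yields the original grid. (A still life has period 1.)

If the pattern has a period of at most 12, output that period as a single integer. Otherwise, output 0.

Answer: 2

Derivation:
Simulating and comparing each generation to the original:
Gen 0 (original, given above): 8 live cells
Gen 1: 6 live cells, differs from original
Gen 2: 8 live cells, MATCHES original -> period = 2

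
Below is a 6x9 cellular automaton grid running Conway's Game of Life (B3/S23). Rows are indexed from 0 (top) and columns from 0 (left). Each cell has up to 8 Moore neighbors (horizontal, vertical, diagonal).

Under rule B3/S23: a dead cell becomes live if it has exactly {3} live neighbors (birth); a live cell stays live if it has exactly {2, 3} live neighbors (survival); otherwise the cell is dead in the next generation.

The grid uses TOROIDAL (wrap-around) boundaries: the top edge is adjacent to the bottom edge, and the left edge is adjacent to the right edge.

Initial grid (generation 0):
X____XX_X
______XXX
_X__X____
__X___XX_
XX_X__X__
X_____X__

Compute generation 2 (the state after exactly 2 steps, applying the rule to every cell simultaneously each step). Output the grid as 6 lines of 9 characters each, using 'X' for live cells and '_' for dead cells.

Simulating step by step:
Generation 0 (given above): 18 live cells
Generation 1: 19 live cells
X____X___
______X_X
_____X__X
X_XX_XXX_
XXX__XX_X
______X__
Generation 2: 22 live cells
(generation 2 grid is the final answer)

Answer: _____XXX_
X____XXXX
X___XX__X
__XX_____
X_XXX___X
______XXX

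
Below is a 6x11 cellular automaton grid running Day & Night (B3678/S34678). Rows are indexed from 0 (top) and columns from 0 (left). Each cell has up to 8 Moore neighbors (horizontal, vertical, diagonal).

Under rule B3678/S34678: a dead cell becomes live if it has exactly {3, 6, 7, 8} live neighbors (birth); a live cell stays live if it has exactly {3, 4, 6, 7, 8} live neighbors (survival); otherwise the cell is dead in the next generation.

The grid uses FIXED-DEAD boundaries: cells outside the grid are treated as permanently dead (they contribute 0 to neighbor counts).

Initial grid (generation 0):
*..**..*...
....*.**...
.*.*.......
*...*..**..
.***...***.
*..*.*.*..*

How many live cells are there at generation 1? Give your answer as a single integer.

Simulating step by step:
Generation 0 (given above): 24 live cells
Generation 1: 22 live cells
.....**....
..*.**.....
....***.*..
.......***.
****...*.*.
.*..*.*..*.
Population at generation 1: 22

Answer: 22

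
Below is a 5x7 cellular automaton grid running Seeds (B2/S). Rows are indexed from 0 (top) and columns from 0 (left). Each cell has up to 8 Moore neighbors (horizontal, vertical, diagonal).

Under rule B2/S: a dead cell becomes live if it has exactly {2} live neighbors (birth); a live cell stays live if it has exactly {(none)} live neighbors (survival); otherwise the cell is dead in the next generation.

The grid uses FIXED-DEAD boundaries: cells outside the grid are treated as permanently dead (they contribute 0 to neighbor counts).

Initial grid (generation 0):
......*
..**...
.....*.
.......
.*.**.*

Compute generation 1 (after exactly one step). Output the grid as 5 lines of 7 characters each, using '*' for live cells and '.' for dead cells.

Answer: ..**...
....***
..***..
..**..*
..*..*.

Derivation:
Simulating step by step:
Generation 0 (given above): 8 live cells
Generation 1: 13 live cells
(generation 1 grid is the final answer)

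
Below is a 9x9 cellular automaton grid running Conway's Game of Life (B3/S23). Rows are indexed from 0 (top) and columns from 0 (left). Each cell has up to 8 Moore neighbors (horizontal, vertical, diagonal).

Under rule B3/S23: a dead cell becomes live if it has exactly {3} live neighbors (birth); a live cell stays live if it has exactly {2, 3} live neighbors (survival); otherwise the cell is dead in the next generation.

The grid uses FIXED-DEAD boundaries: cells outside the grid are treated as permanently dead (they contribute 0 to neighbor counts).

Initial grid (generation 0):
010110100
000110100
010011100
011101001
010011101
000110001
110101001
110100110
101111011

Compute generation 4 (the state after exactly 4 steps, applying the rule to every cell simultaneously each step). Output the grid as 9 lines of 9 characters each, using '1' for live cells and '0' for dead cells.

Simulating step by step:
Generation 0 (given above): 41 live cells
Generation 1: 32 live cells
001110000
000000110
010000110
110100000
010000101
110100101
110101101
000000000
101111011
Generation 2: 26 live cells
000100000
001101110
111000110
110000100
000000000
000010101
110011100
100000001
000110000
Generation 3: 26 live cells
001110100
000111010
100100000
101000110
000001010
000010110
110010100
110100000
000000000
Generation 4: 26 live cells
(generation 4 grid is the final answer)

Answer: 001000100
000001100
011101010
010000110
000001001
000010010
111110110
111000000
000000000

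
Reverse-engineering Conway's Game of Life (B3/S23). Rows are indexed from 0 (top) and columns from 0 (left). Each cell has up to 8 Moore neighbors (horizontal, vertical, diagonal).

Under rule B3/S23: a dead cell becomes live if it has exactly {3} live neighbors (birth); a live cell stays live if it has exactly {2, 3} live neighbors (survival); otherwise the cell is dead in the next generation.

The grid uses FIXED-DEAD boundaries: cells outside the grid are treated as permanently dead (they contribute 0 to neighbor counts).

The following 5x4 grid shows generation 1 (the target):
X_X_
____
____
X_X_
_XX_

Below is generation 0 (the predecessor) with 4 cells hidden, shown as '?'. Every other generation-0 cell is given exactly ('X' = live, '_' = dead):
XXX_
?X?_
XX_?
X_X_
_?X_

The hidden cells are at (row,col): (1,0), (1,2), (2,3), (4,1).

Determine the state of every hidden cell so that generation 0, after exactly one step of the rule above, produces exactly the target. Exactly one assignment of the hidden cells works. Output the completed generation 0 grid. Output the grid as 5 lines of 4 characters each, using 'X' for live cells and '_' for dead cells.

Answer: XXX_
XXX_
XX__
X_X_
_XX_

Derivation:
Hidden generation-0 cells (in order): (1,0), (1,2), (2,3), (4,1).
A hidden cell only influences target cells in its own 3x3 neighborhood. Try each of the 2^4 = 16 assignments, step the completed generation 0 forward once under B3/S23, and compare with the target:
  (1,0)=_ (1,2)=_ (2,3)=_ (4,1)=_ -> step gives (0,1)='X' but target has '_' -> reject
  (1,0)=_ (1,2)=_ (2,3)=_ (4,1)=X -> step gives (0,1)='X' but target has '_' -> reject
  (1,0)=_ (1,2)=_ (2,3)=X (4,1)=_ -> step gives (0,1)='X' but target has '_' -> reject
  (1,0)=_ (1,2)=_ (2,3)=X (4,1)=X -> step gives (0,1)='X' but target has '_' -> reject
  (1,0)=_ (1,2)=X (2,3)=_ (4,1)=_ -> step gives (2,0)='X' but target has '_' -> reject
  (1,0)=_ (1,2)=X (2,3)=_ (4,1)=X -> step gives (2,0)='X' but target has '_' -> reject
  (1,0)=_ (1,2)=X (2,3)=X (4,1)=_ -> step gives (1,3)='X' but target has '_' -> reject
  (1,0)=_ (1,2)=X (2,3)=X (4,1)=X -> step gives (1,3)='X' but target has '_' -> reject
  (1,0)=X (1,2)=_ (2,3)=_ (4,1)=_ -> step gives (2,2)='X' but target has '_' -> reject
  (1,0)=X (1,2)=_ (2,3)=_ (4,1)=X -> step gives (2,2)='X' but target has '_' -> reject
  (1,0)=X (1,2)=_ (2,3)=X (4,1)=_ -> step gives (3,3)='X' but target has '_' -> reject
  (1,0)=X (1,2)=_ (2,3)=X (4,1)=X -> step gives (3,2)='_' but target has 'X' -> reject
  (1,0)=X (1,2)=X (2,3)=_ (4,1)=_ -> step gives (4,2)='_' but target has 'X' -> reject
  (1,0)=X (1,2)=X (2,3)=_ (4,1)=X -> step reproduces the target at every cell -> ACCEPT
  (1,0)=X (1,2)=X (2,3)=X (4,1)=_ -> step gives (1,3)='X' but target has '_' -> reject
  (1,0)=X (1,2)=X (2,3)=X (4,1)=X -> step gives (1,3)='X' but target has '_' -> reject
Unique solution: (1,0)=live, (1,2)=live, (2,3)=dead, (4,1)=live.
Check: live-neighbor counts of every cell in the completed generation 0:
3532
5742
4642
3632
2322
Applying B3/S23 to generation 0 with these counts gives:
X_X_
____
____
X_X_
_XX_
which matches the target exactly.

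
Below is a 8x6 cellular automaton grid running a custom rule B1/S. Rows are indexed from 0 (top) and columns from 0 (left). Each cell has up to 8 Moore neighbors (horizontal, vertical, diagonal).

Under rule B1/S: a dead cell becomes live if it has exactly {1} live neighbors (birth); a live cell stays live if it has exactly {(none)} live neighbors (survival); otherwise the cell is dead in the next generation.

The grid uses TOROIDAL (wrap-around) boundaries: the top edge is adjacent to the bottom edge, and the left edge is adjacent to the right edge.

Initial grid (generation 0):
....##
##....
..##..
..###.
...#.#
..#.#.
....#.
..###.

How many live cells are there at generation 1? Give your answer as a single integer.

Simulating step by step:
Generation 0 (given above): 17 live cells
Generation 1: 6 live cells
......
......
......
#.....
#.....
##....
......
##....
Population at generation 1: 6

Answer: 6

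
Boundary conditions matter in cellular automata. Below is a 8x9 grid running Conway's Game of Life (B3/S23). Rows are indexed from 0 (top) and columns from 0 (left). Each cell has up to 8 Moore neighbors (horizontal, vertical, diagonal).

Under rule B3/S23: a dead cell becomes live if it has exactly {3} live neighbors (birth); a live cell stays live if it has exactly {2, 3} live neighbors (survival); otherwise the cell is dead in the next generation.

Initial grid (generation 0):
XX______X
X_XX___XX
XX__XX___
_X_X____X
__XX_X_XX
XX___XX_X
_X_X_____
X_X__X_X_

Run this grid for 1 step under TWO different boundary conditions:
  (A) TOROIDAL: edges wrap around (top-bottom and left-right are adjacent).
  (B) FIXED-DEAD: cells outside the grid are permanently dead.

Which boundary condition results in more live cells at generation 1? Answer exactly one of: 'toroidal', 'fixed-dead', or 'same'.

Under TOROIDAL boundary, generation 1:
___X__X__
__XXX__X_
____X__X_
_X_X_XXXX
___X_X___
_X_X_XX_X
____XX_X_
__X______
Population = 25

Under FIXED-DEAD boundary, generation 1:
XXX____XX
__XXX__XX
X___X__XX
XX_X_XXXX
X__X_X__X
XX_X_XX_X
____XX_X_
_XX______
Population = 36

Comparison: toroidal=25, fixed-dead=36 -> fixed-dead

Answer: fixed-dead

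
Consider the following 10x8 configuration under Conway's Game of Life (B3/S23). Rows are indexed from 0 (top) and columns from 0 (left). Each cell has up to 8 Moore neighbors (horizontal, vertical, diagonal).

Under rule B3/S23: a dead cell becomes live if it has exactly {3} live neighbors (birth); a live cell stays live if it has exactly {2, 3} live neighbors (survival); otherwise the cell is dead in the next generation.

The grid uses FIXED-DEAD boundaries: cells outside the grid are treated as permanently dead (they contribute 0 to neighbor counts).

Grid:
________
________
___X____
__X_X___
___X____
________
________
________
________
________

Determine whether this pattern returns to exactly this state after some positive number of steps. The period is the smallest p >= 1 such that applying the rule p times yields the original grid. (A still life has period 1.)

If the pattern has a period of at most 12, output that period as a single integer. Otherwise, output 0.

Answer: 1

Derivation:
Simulating and comparing each generation to the original:
Gen 0 (original, given above): 4 live cells
Gen 1: 4 live cells, MATCHES original -> period = 1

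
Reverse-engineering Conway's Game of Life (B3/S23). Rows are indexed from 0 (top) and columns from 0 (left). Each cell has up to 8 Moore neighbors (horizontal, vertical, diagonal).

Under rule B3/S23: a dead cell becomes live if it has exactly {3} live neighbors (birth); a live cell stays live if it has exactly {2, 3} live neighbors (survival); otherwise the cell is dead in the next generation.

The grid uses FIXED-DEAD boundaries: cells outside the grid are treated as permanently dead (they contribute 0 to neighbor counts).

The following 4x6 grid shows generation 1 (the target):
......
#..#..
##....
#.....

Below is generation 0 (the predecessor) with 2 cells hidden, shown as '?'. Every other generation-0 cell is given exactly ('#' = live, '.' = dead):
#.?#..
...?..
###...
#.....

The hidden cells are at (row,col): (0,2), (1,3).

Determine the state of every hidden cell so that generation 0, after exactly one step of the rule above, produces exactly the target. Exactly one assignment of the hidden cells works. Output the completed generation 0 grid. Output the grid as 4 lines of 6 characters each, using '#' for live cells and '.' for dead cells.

Hidden generation-0 cells (in order): (0,2), (1,3).
A hidden cell only influences target cells in its own 3x3 neighborhood. Try each of the 2^2 = 4 assignments, step the completed generation 0 forward once under B3/S23, and compare with the target:
  (0,2)=. (1,3)=. -> step gives (1,2)='#' but target has '.' -> reject
  (0,2)=. (1,3)=# -> step gives (2,2)='#' but target has '.' -> reject
  (0,2)=# (1,3)=. -> step reproduces the target at every cell -> ACCEPT
  (0,2)=# (1,3)=# -> step gives (0,2)='#' but target has '.' -> reject
Unique solution: (0,2)=live, (1,3)=dead.
Check: live-neighbor counts of every cell in the completed generation 0:
021110
354310
231100
242100
Applying B3/S23 to generation 0 with these counts gives:
......
#..#..
##....
#.....
which matches the target exactly.

Answer: #.##..
......
###...
#.....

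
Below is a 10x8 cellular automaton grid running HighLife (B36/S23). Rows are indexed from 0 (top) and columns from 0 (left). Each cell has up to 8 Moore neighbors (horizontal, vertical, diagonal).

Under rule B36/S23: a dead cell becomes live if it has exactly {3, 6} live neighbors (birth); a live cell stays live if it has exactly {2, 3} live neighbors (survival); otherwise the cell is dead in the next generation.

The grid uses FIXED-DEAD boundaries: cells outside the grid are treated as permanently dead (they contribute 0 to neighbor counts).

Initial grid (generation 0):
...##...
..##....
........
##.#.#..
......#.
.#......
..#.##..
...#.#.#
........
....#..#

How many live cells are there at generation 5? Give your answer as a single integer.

Simulating step by step:
Generation 0 (given above): 18 live cells
Generation 1: 23 live cells
..###...
..###...
.#.##...
........
###.....
.....#..
..#####.
...#.##.
....#.#.
........
Generation 2: 17 live cells
..#.#...
.#...#..
....#...
#..#....
.#......
.....##.
..##....
..#.#..#
....#.#.
........
Generation 3: 15 live cells
........
...###..
....#...
........
........
..#.....
..#####.
..#.##..
...#.#..
........
Generation 4: 17 live cells
....#...
...###..
...###..
........
........
..#.##..
.##...#.
..##....
...#.#..
........
Generation 5: 19 live cells
...###..
........
...#.#..
....#...
........
.###.#..
.#..##..
.#.##...
..###...
........
Population at generation 5: 19

Answer: 19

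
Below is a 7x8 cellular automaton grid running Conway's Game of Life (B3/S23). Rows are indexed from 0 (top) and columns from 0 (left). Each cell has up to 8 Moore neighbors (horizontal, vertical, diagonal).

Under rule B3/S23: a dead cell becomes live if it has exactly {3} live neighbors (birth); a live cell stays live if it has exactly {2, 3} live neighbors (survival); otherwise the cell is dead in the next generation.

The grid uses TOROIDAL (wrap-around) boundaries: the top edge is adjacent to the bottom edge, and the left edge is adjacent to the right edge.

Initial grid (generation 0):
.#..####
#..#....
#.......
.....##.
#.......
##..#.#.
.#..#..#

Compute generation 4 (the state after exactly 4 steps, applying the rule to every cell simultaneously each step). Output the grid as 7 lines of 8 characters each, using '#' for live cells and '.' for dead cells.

Answer: ........
#.......
#.....##
#......#
#...#...
#..##.##
....#.##

Derivation:
Simulating step by step:
Generation 0 (given above): 18 live cells
Generation 1: 23 live cells
.#######
##..###.
.......#
.......#
##....#.
.#...#..
.####...
Generation 2: 13 live cells
.......#
.#......
.....#.#
......##
##....##
...###..
........
Generation 3: 13 live cells
........
#.....#.
#......#
.....#..
#...#...
#...####
....#...
Generation 4: 16 live cells
(generation 4 grid is the final answer)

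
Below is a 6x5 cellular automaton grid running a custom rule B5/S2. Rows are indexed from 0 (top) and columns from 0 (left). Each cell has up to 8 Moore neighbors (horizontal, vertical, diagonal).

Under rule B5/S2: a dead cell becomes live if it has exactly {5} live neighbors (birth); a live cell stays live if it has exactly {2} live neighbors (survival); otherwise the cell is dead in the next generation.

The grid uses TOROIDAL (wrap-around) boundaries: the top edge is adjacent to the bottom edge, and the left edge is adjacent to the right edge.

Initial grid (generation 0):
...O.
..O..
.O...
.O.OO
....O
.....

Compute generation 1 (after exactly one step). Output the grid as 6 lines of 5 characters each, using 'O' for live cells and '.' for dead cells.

Simulating step by step:
Generation 0 (given above): 7 live cells
Generation 1: 5 live cells
(generation 1 grid is the final answer)

Answer: .....
..O..
.O...
...OO
....O
.....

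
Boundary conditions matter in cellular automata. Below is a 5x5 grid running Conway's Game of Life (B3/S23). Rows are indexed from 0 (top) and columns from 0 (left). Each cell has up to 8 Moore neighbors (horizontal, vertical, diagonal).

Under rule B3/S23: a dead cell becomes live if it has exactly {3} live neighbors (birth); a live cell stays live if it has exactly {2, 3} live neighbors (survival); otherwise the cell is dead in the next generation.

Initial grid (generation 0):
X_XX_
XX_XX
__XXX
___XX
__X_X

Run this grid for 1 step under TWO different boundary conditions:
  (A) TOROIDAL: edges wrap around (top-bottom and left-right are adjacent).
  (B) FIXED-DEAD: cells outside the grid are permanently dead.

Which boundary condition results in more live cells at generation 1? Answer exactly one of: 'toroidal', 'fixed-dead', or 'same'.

Under TOROIDAL boundary, generation 1:
_____
_____
_X___
X____
XXX__
Population = 5

Under FIXED-DEAD boundary, generation 1:
X_XXX
X____
_X___
_____
____X
Population = 7

Comparison: toroidal=5, fixed-dead=7 -> fixed-dead

Answer: fixed-dead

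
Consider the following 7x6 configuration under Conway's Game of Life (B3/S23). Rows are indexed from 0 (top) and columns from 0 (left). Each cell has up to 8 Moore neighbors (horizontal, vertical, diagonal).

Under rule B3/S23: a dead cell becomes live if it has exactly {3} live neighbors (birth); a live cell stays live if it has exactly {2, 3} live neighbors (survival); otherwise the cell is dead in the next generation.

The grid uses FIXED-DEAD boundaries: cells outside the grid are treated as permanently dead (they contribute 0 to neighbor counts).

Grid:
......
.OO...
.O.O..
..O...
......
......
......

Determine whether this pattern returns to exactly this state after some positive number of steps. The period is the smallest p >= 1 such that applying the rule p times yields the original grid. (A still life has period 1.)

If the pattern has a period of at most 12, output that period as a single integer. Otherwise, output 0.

Answer: 1

Derivation:
Simulating and comparing each generation to the original:
Gen 0 (original, given above): 5 live cells
Gen 1: 5 live cells, MATCHES original -> period = 1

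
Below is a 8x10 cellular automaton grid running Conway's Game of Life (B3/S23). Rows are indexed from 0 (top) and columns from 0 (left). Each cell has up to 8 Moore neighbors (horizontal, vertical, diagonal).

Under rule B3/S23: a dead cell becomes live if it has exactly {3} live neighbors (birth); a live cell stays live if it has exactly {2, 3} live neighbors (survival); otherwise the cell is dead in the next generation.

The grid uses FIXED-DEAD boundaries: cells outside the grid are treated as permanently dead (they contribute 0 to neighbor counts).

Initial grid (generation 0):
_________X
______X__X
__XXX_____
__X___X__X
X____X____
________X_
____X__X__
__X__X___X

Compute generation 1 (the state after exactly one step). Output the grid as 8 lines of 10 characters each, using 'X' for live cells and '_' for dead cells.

Answer: __________
___X______
__XX_X____
_XX_XX____
__________
__________
________X_
__________

Derivation:
Simulating step by step:
Generation 0 (given above): 17 live cells
Generation 1: 9 live cells
(generation 1 grid is the final answer)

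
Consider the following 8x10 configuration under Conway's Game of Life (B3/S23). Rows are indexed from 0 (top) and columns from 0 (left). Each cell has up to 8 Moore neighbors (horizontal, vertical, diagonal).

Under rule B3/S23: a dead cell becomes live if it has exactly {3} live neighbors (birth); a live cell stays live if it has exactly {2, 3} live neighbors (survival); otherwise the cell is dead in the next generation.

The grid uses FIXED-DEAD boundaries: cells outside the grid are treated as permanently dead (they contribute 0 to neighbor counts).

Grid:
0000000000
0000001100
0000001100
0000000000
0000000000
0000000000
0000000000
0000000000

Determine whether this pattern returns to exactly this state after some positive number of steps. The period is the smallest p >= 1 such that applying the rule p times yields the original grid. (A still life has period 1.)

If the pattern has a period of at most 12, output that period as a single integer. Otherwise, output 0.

Answer: 1

Derivation:
Simulating and comparing each generation to the original:
Gen 0 (original, given above): 4 live cells
Gen 1: 4 live cells, MATCHES original -> period = 1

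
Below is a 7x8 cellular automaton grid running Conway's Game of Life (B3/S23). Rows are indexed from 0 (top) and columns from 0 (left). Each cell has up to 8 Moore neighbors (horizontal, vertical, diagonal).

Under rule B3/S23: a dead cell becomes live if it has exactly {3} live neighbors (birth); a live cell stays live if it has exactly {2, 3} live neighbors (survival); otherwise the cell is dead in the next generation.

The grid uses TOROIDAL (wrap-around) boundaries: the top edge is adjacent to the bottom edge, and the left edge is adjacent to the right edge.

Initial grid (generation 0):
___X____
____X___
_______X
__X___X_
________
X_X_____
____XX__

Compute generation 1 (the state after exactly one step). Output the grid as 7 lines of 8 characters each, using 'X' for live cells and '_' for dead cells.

Simulating step by step:
Generation 0 (given above): 9 live cells
Generation 1: 5 live cells
(generation 1 grid is the final answer)

Answer: ___X_X__
________
________
________
_X______
________
___XX___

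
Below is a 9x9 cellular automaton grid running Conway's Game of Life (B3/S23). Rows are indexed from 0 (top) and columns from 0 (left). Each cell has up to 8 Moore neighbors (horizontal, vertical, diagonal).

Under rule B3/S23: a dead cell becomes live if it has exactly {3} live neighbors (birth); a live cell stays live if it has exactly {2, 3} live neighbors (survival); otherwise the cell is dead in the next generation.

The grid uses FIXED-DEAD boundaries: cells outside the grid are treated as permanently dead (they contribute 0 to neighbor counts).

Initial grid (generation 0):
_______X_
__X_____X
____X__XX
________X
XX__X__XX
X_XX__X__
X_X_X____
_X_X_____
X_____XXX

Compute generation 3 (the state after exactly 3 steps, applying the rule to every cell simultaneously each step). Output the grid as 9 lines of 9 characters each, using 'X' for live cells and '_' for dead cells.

Simulating step by step:
Generation 0 (given above): 25 live cells
Generation 1: 22 live cells
_________
________X
_______XX
_________
XXXX___XX
X_X_XX_X_
X___X____
XXXX___X_
_______X_
Generation 2: 30 live cells
_________
_______XX
_______XX
_XX______
X_XXX_XXX
X_X_XXXXX
X___XXX__
XXXX_____
_XX______
Generation 3: 20 live cells
(generation 3 grid is the final answer)

Answer: _________
_______XX
_______XX
_XX___X__
X___X___X
X_X_____X
X________
X__XXX___
X__X_____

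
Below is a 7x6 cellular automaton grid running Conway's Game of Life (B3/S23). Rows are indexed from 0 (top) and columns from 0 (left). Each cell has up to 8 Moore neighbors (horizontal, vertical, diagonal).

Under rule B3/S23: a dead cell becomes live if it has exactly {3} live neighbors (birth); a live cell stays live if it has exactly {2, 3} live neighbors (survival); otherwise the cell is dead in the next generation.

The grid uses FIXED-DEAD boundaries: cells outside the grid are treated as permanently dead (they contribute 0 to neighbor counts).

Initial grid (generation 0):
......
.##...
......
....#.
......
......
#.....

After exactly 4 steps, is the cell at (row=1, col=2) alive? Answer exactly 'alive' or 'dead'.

Answer: dead

Derivation:
Simulating step by step:
Generation 0 (given above): 4 live cells
Generation 1: 0 live cells
......
......
......
......
......
......
......
Generation 2: 0 live cells
......
......
......
......
......
......
......
Generation 3: 0 live cells
......
......
......
......
......
......
......
Generation 4: 0 live cells
......
......
......
......
......
......
......

Cell (1,2) at generation 4: 0 -> dead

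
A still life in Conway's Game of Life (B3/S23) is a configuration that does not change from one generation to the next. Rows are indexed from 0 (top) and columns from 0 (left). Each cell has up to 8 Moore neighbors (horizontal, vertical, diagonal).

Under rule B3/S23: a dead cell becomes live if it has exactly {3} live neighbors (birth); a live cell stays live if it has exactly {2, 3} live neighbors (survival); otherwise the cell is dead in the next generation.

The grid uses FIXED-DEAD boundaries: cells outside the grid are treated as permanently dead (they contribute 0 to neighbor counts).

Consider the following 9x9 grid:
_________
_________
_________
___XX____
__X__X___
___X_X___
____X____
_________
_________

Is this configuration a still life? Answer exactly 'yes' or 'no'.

Compute generation 1 and compare to generation 0 (given above):
Generation 1:
_________
_________
_________
___XX____
__X__X___
___X_X___
____X____
_________
_________
The grids are IDENTICAL -> still life.

Answer: yes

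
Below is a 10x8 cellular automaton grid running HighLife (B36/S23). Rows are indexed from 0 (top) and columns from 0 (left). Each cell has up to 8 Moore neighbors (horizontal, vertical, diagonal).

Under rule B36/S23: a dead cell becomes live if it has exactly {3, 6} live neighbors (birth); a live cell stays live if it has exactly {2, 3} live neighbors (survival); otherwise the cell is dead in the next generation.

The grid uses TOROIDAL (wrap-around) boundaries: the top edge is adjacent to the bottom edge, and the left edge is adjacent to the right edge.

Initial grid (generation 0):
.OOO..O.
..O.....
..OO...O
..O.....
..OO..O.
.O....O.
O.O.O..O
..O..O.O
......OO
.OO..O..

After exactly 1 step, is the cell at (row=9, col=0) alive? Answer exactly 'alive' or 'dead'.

Answer: alive

Derivation:
Simulating step by step:
Generation 0 (given above): 26 live cells
Generation 1: 30 live cells
...O....
........
.OOO....
.O......
.OOO....
OO...OO.
O.OO.O.O
.O.O.O..
OOO..O.O
OO.O.O.O

Cell (9,0) at generation 1: 1 -> alive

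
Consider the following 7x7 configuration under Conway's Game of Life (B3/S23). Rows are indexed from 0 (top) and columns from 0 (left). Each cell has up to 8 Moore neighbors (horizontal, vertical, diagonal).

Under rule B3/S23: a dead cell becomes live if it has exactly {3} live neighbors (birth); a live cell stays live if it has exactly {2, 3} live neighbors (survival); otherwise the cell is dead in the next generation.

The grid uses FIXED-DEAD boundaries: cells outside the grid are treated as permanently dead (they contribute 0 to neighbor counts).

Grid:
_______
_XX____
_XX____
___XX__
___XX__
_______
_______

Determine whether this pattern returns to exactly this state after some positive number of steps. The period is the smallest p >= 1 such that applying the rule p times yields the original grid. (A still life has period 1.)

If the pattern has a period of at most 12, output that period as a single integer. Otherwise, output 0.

Simulating and comparing each generation to the original:
Gen 0 (original, given above): 8 live cells
Gen 1: 6 live cells, differs from original
Gen 2: 8 live cells, MATCHES original -> period = 2

Answer: 2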